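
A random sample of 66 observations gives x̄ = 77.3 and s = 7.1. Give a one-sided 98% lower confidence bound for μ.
μ ≥ 75.47

Lower bound (one-sided):
t* = 2.096 (one-sided for 98%)
Lower bound = x̄ - t* · s/√n = 77.3 - 2.096 · 7.1/√66 = 75.47

We are 98% confident that μ ≥ 75.47.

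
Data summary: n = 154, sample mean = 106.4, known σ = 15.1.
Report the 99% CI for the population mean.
(103.27, 109.53)

z-interval (σ known):
z* = 2.576 for 99% confidence

Margin of error = z* · σ/√n = 2.576 · 15.1/√154 = 3.13

CI: (106.4 - 3.13, 106.4 + 3.13) = (103.27, 109.53)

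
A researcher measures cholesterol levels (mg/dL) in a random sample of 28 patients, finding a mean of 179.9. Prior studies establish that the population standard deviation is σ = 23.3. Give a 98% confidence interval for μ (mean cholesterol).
(169.66, 190.14)

z-interval (σ known):
z* = 2.326 for 98% confidence

Margin of error = z* · σ/√n = 2.326 · 23.3/√28 = 10.24

CI: (179.9 - 10.24, 179.9 + 10.24) = (169.66, 190.14)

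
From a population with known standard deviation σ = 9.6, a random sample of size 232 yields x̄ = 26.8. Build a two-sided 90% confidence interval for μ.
(25.76, 27.84)

z-interval (σ known):
z* = 1.645 for 90% confidence

Margin of error = z* · σ/√n = 1.645 · 9.6/√232 = 1.04

CI: (26.8 - 1.04, 26.8 + 1.04) = (25.76, 27.84)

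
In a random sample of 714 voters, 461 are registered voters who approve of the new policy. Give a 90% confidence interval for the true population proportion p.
(0.616, 0.675)

Proportion CI:
p̂ = 461/714 = 0.64566
SE = √(p̂(1-p̂)/n) = √(0.64566 · 0.35434 / 714) = 0.01790

z* = 1.645
Margin = z* · SE = 1.645 · 0.01790 = 0.0294

CI: 0.64566 ± 0.0294 = (0.616, 0.675)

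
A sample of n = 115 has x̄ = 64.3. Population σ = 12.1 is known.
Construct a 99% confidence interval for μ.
(61.39, 67.21)

z-interval (σ known):
z* = 2.576 for 99% confidence

Margin of error = z* · σ/√n = 2.576 · 12.1/√115 = 2.91

CI: (64.3 - 2.91, 64.3 + 2.91) = (61.39, 67.21)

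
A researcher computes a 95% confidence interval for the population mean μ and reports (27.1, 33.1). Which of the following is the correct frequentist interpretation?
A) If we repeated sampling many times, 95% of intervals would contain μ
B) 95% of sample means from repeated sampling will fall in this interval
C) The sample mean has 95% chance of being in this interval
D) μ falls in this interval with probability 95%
A

A) Correct — this is the frequentist long-run coverage interpretation.
B) Wrong — coverage applies to intervals containing μ, not to future x̄ values.
C) Wrong — x̄ is observed and sits in the interval by construction.
D) Wrong — μ is fixed; the randomness lives in the interval, not in μ.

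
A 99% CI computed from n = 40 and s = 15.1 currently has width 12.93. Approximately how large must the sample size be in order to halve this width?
n ≈ 160

CI width ∝ 1/√n
To reduce width by factor 2, need √n to grow by 2 → need 2² = 4 times as many samples.

Current: n = 40, width = 12.93
New: n = 160, width ≈ 6.22

Width reduced by factor of 12.93/6.22 = 2.08.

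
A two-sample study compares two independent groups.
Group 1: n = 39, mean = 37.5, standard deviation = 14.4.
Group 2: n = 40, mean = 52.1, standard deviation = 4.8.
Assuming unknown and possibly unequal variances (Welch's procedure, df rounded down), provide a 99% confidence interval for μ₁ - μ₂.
(-21.12, -8.08)

Difference: x̄₁ - x̄₂ = -14.60
SE = √(s₁²/n₁ + s₂²/n₂) = √(14.4²/39 + 4.8²/40) = 2.4275
df = 46.15 → 46 (Welch–Satterthwaite, rounded down)
t* = 2.687

CI: -14.60 ± 2.687 · 2.4275 = -14.60 ± 6.52 = (-21.12, -8.08)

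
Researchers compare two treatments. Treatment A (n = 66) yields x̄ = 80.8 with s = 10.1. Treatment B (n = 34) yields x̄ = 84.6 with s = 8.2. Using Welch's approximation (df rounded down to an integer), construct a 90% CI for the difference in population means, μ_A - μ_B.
(-6.92, -0.68)

Difference: x̄₁ - x̄₂ = -3.80
SE = √(s₁²/n₁ + s₂²/n₂) = √(10.1²/66 + 8.2²/34) = 1.8770
df = 79.95 → 79 (Welch–Satterthwaite, rounded down)
t* = 1.664

CI: -3.80 ± 1.664 · 1.8770 = -3.80 ± 3.12 = (-6.92, -0.68)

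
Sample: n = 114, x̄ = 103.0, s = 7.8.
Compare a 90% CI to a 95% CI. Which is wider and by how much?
95% CI is wider by 0.47

df = 113
90% CI: t* = 1.658, (101.79, 104.21), width = 2 · t* · s/√n = 2.42
95% CI: t* = 1.981, (101.55, 104.45), width = 2 · t* · s/√n = 2.89

The 95% CI is wider by 2.89 - 2.42 = 0.47.
Higher confidence requires a wider interval.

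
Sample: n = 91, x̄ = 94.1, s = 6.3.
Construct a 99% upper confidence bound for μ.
μ ≤ 95.66

Upper bound (one-sided):
t* = 2.368 (one-sided for 99%)
Upper bound = x̄ + t* · s/√n = 94.1 + 2.368 · 6.3/√91 = 95.66

We are 99% confident that μ ≤ 95.66.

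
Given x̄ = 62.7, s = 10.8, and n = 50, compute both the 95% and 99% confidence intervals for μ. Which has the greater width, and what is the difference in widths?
99% CI is wider by 2.05

df = 49
95% CI: t* = 2.010, (59.63, 65.77), width = 2 · t* · s/√n = 6.14
99% CI: t* = 2.680, (58.61, 66.79), width = 2 · t* · s/√n = 8.19

The 99% CI is wider by 8.19 - 6.14 = 2.05.
Higher confidence requires a wider interval.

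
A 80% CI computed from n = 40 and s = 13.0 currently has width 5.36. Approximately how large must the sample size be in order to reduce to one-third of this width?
n ≈ 360

CI width ∝ 1/√n
To reduce width by factor 3, need √n to grow by 3 → need 3² = 9 times as many samples.

Current: n = 40, width = 5.36
New: n = 360, width ≈ 1.76

Width reduced by factor of 5.36/1.76 = 3.05.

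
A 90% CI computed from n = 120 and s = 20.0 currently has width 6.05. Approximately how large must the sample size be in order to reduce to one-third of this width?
n ≈ 1080

CI width ∝ 1/√n
To reduce width by factor 3, need √n to grow by 3 → need 3² = 9 times as many samples.

Current: n = 120, width = 6.05
New: n = 1080, width ≈ 2.00

Width reduced by factor of 6.05/2.00 = 3.02.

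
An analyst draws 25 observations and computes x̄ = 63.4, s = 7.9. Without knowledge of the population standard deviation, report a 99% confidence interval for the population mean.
(58.98, 67.82)

t-interval (σ unknown):
df = n - 1 = 24
t* = 2.797 for 99% confidence

Margin of error = t* · s/√n = 2.797 · 7.9/√25 = 4.42

CI: (58.98, 67.82)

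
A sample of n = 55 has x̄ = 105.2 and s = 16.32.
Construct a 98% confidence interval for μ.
(99.93, 110.47)

t-interval (σ unknown):
df = n - 1 = 54
t* = 2.397 for 98% confidence

Margin of error = t* · s/√n = 2.397 · 16.32/√55 = 5.27

CI: (99.93, 110.47)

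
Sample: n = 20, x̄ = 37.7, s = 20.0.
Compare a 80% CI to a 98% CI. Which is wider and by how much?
98% CI is wider by 10.83

df = 19
80% CI: t* = 1.328, (31.76, 43.64), width = 2 · t* · s/√n = 11.88
98% CI: t* = 2.539, (26.35, 49.05), width = 2 · t* · s/√n = 22.71

The 98% CI is wider by 22.71 - 11.88 = 10.83.
Higher confidence requires a wider interval.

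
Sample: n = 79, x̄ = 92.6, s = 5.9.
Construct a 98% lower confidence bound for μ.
μ ≥ 91.21

Lower bound (one-sided):
t* = 2.089 (one-sided for 98%)
Lower bound = x̄ - t* · s/√n = 92.6 - 2.089 · 5.9/√79 = 91.21

We are 98% confident that μ ≥ 91.21.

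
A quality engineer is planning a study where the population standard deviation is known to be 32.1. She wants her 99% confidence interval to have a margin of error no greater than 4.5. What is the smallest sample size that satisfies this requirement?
n ≥ 338

For margin E ≤ 4.5:
n ≥ (z* · σ / E)²
n ≥ (2.576 · 32.1 / 4.5)²
n ≥ 337.66

Minimum n = 338 (rounding up)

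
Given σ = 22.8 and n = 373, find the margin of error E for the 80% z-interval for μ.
Margin of error = 1.51

Margin of error = z* · σ/√n
= 1.282 · 22.8/√373
= 1.282 · 22.8/19.3132
= 1.51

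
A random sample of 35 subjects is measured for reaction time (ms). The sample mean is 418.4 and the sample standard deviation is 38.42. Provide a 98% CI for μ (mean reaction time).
(402.55, 434.25)

t-interval (σ unknown):
df = n - 1 = 34
t* = 2.441 for 98% confidence

Margin of error = t* · s/√n = 2.441 · 38.42/√35 = 15.85

CI: (402.55, 434.25)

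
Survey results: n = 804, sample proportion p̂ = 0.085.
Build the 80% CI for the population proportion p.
(0.072, 0.098)

Proportion CI:
SE = √(p̂(1-p̂)/n) = √(0.085 · 0.915 / 804) = 0.00984

z* = 1.282
Margin = z* · SE = 1.282 · 0.00984 = 0.0126

CI: 0.085 ± 0.0126 = (0.072, 0.098)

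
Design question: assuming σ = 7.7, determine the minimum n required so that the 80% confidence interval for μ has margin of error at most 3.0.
n ≥ 11

For margin E ≤ 3.0:
n ≥ (z* · σ / E)²
n ≥ (1.282 · 7.7 / 3.0)²
n ≥ 10.83

Minimum n = 11 (rounding up)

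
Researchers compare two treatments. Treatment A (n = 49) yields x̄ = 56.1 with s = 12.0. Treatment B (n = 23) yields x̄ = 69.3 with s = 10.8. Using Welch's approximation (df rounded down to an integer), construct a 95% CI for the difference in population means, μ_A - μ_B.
(-18.89, -7.51)

Difference: x̄₁ - x̄₂ = -13.20
SE = √(s₁²/n₁ + s₂²/n₂) = √(12.0²/49 + 10.8²/23) = 2.8302
df = 47.56 → 47 (Welch–Satterthwaite, rounded down)
t* = 2.012

CI: -13.20 ± 2.012 · 2.8302 = -13.20 ± 5.69 = (-18.89, -7.51)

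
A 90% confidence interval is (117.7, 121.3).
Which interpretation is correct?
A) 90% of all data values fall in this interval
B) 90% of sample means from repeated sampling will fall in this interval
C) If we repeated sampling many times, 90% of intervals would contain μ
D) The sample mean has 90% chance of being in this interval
C

A) Wrong — a CI is about the parameter μ, not individual data values.
B) Wrong — coverage applies to intervals containing μ, not to future x̄ values.
C) Correct — this is the frequentist long-run coverage interpretation.
D) Wrong — x̄ is observed and sits in the interval by construction.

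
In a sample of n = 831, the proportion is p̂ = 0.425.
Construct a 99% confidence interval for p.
(0.381, 0.469)

Proportion CI:
SE = √(p̂(1-p̂)/n) = √(0.425 · 0.575 / 831) = 0.01715

z* = 2.576
Margin = z* · SE = 2.576 · 0.01715 = 0.0442

CI: 0.425 ± 0.0442 = (0.381, 0.469)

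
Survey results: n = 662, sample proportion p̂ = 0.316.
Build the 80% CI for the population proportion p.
(0.293, 0.339)

Proportion CI:
SE = √(p̂(1-p̂)/n) = √(0.316 · 0.684 / 662) = 0.01807

z* = 1.282
Margin = z* · SE = 1.282 · 0.01807 = 0.0232

CI: 0.316 ± 0.0232 = (0.293, 0.339)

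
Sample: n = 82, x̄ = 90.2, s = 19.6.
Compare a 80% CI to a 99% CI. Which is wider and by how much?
99% CI is wider by 5.83

df = 81
80% CI: t* = 1.292, (87.40, 93.00), width = 2 · t* · s/√n = 5.59
99% CI: t* = 2.638, (84.49, 95.91), width = 2 · t* · s/√n = 11.42

The 99% CI is wider by 11.42 - 5.59 = 5.83.
Higher confidence requires a wider interval.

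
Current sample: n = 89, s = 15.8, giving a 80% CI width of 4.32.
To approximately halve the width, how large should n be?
n ≈ 356

CI width ∝ 1/√n
To reduce width by factor 2, need √n to grow by 2 → need 2² = 4 times as many samples.

Current: n = 89, width = 4.32
New: n = 356, width ≈ 2.15

Width reduced by factor of 4.32/2.15 = 2.01.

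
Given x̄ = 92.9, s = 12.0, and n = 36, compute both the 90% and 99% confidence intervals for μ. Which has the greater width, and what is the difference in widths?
99% CI is wider by 4.14

df = 35
90% CI: t* = 1.690, (89.52, 96.28), width = 2 · t* · s/√n = 6.76
99% CI: t* = 2.724, (87.45, 98.35), width = 2 · t* · s/√n = 10.90

The 99% CI is wider by 10.90 - 6.76 = 4.14.
Higher confidence requires a wider interval.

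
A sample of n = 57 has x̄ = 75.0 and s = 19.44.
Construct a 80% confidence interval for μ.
(71.66, 78.34)

t-interval (σ unknown):
df = n - 1 = 56
t* = 1.297 for 80% confidence

Margin of error = t* · s/√n = 1.297 · 19.44/√57 = 3.34

CI: (71.66, 78.34)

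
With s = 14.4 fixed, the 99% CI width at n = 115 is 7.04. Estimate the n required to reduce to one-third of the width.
n ≈ 1035

CI width ∝ 1/√n
To reduce width by factor 3, need √n to grow by 3 → need 3² = 9 times as many samples.

Current: n = 115, width = 7.04
New: n = 1035, width ≈ 2.31

Width reduced by factor of 7.04/2.31 = 3.05.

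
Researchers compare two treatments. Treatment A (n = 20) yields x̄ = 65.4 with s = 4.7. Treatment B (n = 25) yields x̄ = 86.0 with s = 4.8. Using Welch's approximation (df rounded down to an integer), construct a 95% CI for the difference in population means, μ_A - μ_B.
(-23.48, -17.72)

Difference: x̄₁ - x̄₂ = -20.60
SE = √(s₁²/n₁ + s₂²/n₂) = √(4.7²/20 + 4.8²/25) = 1.4234
df = 41.22 → 41 (Welch–Satterthwaite, rounded down)
t* = 2.020

CI: -20.60 ± 2.020 · 1.4234 = -20.60 ± 2.88 = (-23.48, -17.72)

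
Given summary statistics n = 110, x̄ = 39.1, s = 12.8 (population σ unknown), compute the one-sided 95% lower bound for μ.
μ ≥ 37.08

Lower bound (one-sided):
t* = 1.659 (one-sided for 95%)
Lower bound = x̄ - t* · s/√n = 39.1 - 1.659 · 12.8/√110 = 37.08

We are 95% confident that μ ≥ 37.08.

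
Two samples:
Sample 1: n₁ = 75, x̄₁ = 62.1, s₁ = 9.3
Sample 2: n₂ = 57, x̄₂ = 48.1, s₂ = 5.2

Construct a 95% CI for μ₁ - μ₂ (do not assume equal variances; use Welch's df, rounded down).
(11.47, 16.53)

Difference: x̄₁ - x̄₂ = 14.00
SE = √(s₁²/n₁ + s₂²/n₂) = √(9.3²/75 + 5.2²/57) = 1.2758
df = 120.47 → 120 (Welch–Satterthwaite, rounded down)
t* = 1.980

CI: 14.00 ± 1.980 · 1.2758 = 14.00 ± 2.53 = (11.47, 16.53)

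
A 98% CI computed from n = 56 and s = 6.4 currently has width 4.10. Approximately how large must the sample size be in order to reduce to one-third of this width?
n ≈ 504

CI width ∝ 1/√n
To reduce width by factor 3, need √n to grow by 3 → need 3² = 9 times as many samples.

Current: n = 56, width = 4.10
New: n = 504, width ≈ 1.33

Width reduced by factor of 4.10/1.33 = 3.08.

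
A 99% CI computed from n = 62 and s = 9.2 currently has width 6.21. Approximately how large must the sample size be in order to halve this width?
n ≈ 248

CI width ∝ 1/√n
To reduce width by factor 2, need √n to grow by 2 → need 2² = 4 times as many samples.

Current: n = 62, width = 6.21
New: n = 248, width ≈ 3.03

Width reduced by factor of 6.21/3.03 = 2.05.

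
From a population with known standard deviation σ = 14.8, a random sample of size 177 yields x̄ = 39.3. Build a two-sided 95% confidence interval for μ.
(37.12, 41.48)

z-interval (σ known):
z* = 1.960 for 95% confidence

Margin of error = z* · σ/√n = 1.960 · 14.8/√177 = 2.18

CI: (39.3 - 2.18, 39.3 + 2.18) = (37.12, 41.48)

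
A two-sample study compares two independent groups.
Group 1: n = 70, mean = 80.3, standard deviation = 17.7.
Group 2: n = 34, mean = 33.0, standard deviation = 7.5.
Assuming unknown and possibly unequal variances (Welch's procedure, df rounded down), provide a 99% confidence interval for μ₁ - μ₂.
(40.80, 53.80)

Difference: x̄₁ - x̄₂ = 47.30
SE = √(s₁²/n₁ + s₂²/n₂) = √(17.7²/70 + 7.5²/34) = 2.4759
df = 100.68 → 100 (Welch–Satterthwaite, rounded down)
t* = 2.626

CI: 47.30 ± 2.626 · 2.4759 = 47.30 ± 6.50 = (40.80, 53.80)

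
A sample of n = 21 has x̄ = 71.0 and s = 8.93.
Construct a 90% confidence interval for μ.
(67.64, 74.36)

t-interval (σ unknown):
df = n - 1 = 20
t* = 1.725 for 90% confidence

Margin of error = t* · s/√n = 1.725 · 8.93/√21 = 3.36

CI: (67.64, 74.36)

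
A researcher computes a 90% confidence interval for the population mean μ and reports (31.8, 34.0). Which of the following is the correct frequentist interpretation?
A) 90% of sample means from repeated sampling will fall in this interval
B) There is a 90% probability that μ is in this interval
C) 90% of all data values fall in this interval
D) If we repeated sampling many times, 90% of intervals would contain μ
D

A) Wrong — coverage applies to intervals containing μ, not to future x̄ values.
B) Wrong — μ is fixed; the randomness lives in the interval, not in μ.
C) Wrong — a CI is about the parameter μ, not individual data values.
D) Correct — this is the frequentist long-run coverage interpretation.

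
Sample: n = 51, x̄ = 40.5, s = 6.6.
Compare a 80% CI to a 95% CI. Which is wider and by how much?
95% CI is wider by 1.31

df = 50
80% CI: t* = 1.299, (39.30, 41.70), width = 2 · t* · s/√n = 2.40
95% CI: t* = 2.009, (38.64, 42.36), width = 2 · t* · s/√n = 3.71

The 95% CI is wider by 3.71 - 2.40 = 1.31.
Higher confidence requires a wider interval.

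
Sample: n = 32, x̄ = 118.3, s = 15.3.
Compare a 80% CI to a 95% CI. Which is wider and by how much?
95% CI is wider by 3.96

df = 31
80% CI: t* = 1.309, (114.76, 121.84), width = 2 · t* · s/√n = 7.08
95% CI: t* = 2.040, (112.78, 123.82), width = 2 · t* · s/√n = 11.04

The 95% CI is wider by 11.04 - 7.08 = 3.96.
Higher confidence requires a wider interval.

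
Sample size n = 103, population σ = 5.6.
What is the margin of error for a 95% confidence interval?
Margin of error = 1.08

Margin of error = z* · σ/√n
= 1.960 · 5.6/√103
= 1.960 · 5.6/10.1489
= 1.08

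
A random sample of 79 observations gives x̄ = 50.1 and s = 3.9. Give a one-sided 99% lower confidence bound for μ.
μ ≥ 49.06

Lower bound (one-sided):
t* = 2.375 (one-sided for 99%)
Lower bound = x̄ - t* · s/√n = 50.1 - 2.375 · 3.9/√79 = 49.06

We are 99% confident that μ ≥ 49.06.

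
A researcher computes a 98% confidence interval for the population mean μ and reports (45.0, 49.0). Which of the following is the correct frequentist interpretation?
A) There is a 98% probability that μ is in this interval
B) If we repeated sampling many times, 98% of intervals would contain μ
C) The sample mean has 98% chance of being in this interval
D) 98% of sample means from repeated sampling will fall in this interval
B

A) Wrong — μ is fixed; the randomness lives in the interval, not in μ.
B) Correct — this is the frequentist long-run coverage interpretation.
C) Wrong — x̄ is observed and sits in the interval by construction.
D) Wrong — coverage applies to intervals containing μ, not to future x̄ values.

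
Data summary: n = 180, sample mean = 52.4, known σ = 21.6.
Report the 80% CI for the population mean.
(50.34, 54.46)

z-interval (σ known):
z* = 1.282 for 80% confidence

Margin of error = z* · σ/√n = 1.282 · 21.6/√180 = 2.06

CI: (52.4 - 2.06, 52.4 + 2.06) = (50.34, 54.46)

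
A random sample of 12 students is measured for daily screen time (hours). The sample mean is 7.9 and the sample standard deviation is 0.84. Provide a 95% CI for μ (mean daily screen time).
(7.37, 8.43)

t-interval (σ unknown):
df = n - 1 = 11
t* = 2.201 for 95% confidence

Margin of error = t* · s/√n = 2.201 · 0.84/√12 = 0.53

CI: (7.37, 8.43)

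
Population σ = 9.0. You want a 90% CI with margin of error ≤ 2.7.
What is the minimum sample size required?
n ≥ 31

For margin E ≤ 2.7:
n ≥ (z* · σ / E)²
n ≥ (1.645 · 9.0 / 2.7)²
n ≥ 30.07

Minimum n = 31 (rounding up)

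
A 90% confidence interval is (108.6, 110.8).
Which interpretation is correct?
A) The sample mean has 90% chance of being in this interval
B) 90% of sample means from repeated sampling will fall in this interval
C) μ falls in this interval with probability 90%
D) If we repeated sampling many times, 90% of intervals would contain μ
D

A) Wrong — x̄ is observed and sits in the interval by construction.
B) Wrong — coverage applies to intervals containing μ, not to future x̄ values.
C) Wrong — μ is fixed; the randomness lives in the interval, not in μ.
D) Correct — this is the frequentist long-run coverage interpretation.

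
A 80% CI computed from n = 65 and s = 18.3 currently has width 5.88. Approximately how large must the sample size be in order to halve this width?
n ≈ 260

CI width ∝ 1/√n
To reduce width by factor 2, need √n to grow by 2 → need 2² = 4 times as many samples.

Current: n = 65, width = 5.88
New: n = 260, width ≈ 2.92

Width reduced by factor of 5.88/2.92 = 2.01.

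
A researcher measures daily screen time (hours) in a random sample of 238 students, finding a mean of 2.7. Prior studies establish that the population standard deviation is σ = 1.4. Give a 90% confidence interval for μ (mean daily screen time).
(2.55, 2.85)

z-interval (σ known):
z* = 1.645 for 90% confidence

Margin of error = z* · σ/√n = 1.645 · 1.4/√238 = 0.15

CI: (2.7 - 0.15, 2.7 + 0.15) = (2.55, 2.85)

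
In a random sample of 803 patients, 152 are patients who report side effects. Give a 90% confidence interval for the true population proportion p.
(0.167, 0.212)

Proportion CI:
p̂ = 152/803 = 0.18929
SE = √(p̂(1-p̂)/n) = √(0.18929 · 0.81071 / 803) = 0.01382

z* = 1.645
Margin = z* · SE = 1.645 · 0.01382 = 0.0227

CI: 0.18929 ± 0.0227 = (0.167, 0.212)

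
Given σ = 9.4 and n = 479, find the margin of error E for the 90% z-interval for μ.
Margin of error = 0.71

Margin of error = z* · σ/√n
= 1.645 · 9.4/√479
= 1.645 · 9.4/21.8861
= 0.71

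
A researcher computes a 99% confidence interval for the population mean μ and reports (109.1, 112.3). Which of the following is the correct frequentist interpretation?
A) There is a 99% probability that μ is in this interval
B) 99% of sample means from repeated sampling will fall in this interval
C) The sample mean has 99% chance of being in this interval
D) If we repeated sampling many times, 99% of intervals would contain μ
D

A) Wrong — μ is fixed; the randomness lives in the interval, not in μ.
B) Wrong — coverage applies to intervals containing μ, not to future x̄ values.
C) Wrong — x̄ is observed and sits in the interval by construction.
D) Correct — this is the frequentist long-run coverage interpretation.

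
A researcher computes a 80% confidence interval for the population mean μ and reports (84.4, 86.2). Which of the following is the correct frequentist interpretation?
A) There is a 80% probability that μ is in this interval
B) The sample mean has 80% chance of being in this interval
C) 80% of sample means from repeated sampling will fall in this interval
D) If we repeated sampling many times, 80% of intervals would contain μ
D

A) Wrong — μ is fixed; the randomness lives in the interval, not in μ.
B) Wrong — x̄ is observed and sits in the interval by construction.
C) Wrong — coverage applies to intervals containing μ, not to future x̄ values.
D) Correct — this is the frequentist long-run coverage interpretation.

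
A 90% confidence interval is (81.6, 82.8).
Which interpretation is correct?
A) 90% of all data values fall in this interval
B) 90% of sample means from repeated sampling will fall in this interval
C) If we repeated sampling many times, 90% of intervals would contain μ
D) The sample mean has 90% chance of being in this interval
C

A) Wrong — a CI is about the parameter μ, not individual data values.
B) Wrong — coverage applies to intervals containing μ, not to future x̄ values.
C) Correct — this is the frequentist long-run coverage interpretation.
D) Wrong — x̄ is observed and sits in the interval by construction.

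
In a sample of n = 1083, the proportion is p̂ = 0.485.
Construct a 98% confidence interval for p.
(0.450, 0.520)

Proportion CI:
SE = √(p̂(1-p̂)/n) = √(0.485 · 0.515 / 1083) = 0.01519

z* = 2.326
Margin = z* · SE = 2.326 · 0.01519 = 0.0353

CI: 0.485 ± 0.0353 = (0.450, 0.520)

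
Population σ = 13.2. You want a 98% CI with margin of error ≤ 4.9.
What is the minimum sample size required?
n ≥ 40

For margin E ≤ 4.9:
n ≥ (z* · σ / E)²
n ≥ (2.326 · 13.2 / 4.9)²
n ≥ 39.26

Minimum n = 40 (rounding up)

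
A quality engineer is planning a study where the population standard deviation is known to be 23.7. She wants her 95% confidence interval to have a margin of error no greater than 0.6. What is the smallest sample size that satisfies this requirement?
n ≥ 5994

For margin E ≤ 0.6:
n ≥ (z* · σ / E)²
n ≥ (1.960 · 23.7 / 0.6)²
n ≥ 5993.86

Minimum n = 5994 (rounding up)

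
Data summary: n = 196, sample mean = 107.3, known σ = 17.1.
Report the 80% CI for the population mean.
(105.73, 108.87)

z-interval (σ known):
z* = 1.282 for 80% confidence

Margin of error = z* · σ/√n = 1.282 · 17.1/√196 = 1.57

CI: (107.3 - 1.57, 107.3 + 1.57) = (105.73, 108.87)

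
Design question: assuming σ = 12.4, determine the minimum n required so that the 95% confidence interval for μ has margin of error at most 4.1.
n ≥ 36

For margin E ≤ 4.1:
n ≥ (z* · σ / E)²
n ≥ (1.960 · 12.4 / 4.1)²
n ≥ 35.14

Minimum n = 36 (rounding up)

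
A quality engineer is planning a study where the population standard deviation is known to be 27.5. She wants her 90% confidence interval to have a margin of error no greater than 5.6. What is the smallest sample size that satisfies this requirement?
n ≥ 66

For margin E ≤ 5.6:
n ≥ (z* · σ / E)²
n ≥ (1.645 · 27.5 / 5.6)²
n ≥ 65.26

Minimum n = 66 (rounding up)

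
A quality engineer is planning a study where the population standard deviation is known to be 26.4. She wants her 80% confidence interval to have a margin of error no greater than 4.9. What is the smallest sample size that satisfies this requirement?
n ≥ 48

For margin E ≤ 4.9:
n ≥ (z* · σ / E)²
n ≥ (1.282 · 26.4 / 4.9)²
n ≥ 47.71

Minimum n = 48 (rounding up)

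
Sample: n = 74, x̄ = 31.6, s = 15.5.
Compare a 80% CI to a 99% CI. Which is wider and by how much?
99% CI is wider by 4.87

df = 73
80% CI: t* = 1.293, (29.27, 33.93), width = 2 · t* · s/√n = 4.66
99% CI: t* = 2.645, (26.83, 36.37), width = 2 · t* · s/√n = 9.53

The 99% CI is wider by 9.53 - 4.66 = 4.87.
Higher confidence requires a wider interval.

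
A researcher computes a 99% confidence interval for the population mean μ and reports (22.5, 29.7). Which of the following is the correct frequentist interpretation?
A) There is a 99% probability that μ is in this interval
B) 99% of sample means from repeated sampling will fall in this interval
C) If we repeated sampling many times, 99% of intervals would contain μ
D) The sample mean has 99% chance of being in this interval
C

A) Wrong — μ is fixed; the randomness lives in the interval, not in μ.
B) Wrong — coverage applies to intervals containing μ, not to future x̄ values.
C) Correct — this is the frequentist long-run coverage interpretation.
D) Wrong — x̄ is observed and sits in the interval by construction.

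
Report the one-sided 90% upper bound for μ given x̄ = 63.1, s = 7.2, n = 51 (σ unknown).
μ ≤ 64.41

Upper bound (one-sided):
t* = 1.299 (one-sided for 90%)
Upper bound = x̄ + t* · s/√n = 63.1 + 1.299 · 7.2/√51 = 64.41

We are 90% confident that μ ≤ 64.41.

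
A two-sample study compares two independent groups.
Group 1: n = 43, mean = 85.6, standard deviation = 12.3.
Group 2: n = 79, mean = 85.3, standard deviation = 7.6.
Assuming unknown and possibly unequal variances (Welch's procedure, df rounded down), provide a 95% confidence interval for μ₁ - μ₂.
(-3.82, 4.42)

Difference: x̄₁ - x̄₂ = 0.30
SE = √(s₁²/n₁ + s₂²/n₂) = √(12.3²/43 + 7.6²/79) = 2.0614
df = 59.88 → 59 (Welch–Satterthwaite, rounded down)
t* = 2.001

CI: 0.30 ± 2.001 · 2.0614 = 0.30 ± 4.12 = (-3.82, 4.42)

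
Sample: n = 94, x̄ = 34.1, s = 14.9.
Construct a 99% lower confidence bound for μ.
μ ≥ 30.46

Lower bound (one-sided):
t* = 2.367 (one-sided for 99%)
Lower bound = x̄ - t* · s/√n = 34.1 - 2.367 · 14.9/√94 = 30.46

We are 99% confident that μ ≥ 30.46.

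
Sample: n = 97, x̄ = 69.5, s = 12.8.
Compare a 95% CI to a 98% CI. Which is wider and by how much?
98% CI is wider by 0.99

df = 96
95% CI: t* = 1.985, (66.92, 72.08), width = 2 · t* · s/√n = 5.16
98% CI: t* = 2.366, (66.43, 72.57), width = 2 · t* · s/√n = 6.15

The 98% CI is wider by 6.15 - 5.16 = 0.99.
Higher confidence requires a wider interval.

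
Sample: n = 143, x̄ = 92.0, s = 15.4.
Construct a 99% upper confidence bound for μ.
μ ≤ 95.03

Upper bound (one-sided):
t* = 2.353 (one-sided for 99%)
Upper bound = x̄ + t* · s/√n = 92.0 + 2.353 · 15.4/√143 = 95.03

We are 99% confident that μ ≤ 95.03.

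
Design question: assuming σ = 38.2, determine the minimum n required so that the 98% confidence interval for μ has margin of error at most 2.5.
n ≥ 1264

For margin E ≤ 2.5:
n ≥ (z* · σ / E)²
n ≥ (2.326 · 38.2 / 2.5)²
n ≥ 1263.18

Minimum n = 1264 (rounding up)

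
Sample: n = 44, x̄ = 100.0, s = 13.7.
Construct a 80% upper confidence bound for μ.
μ ≤ 101.76

Upper bound (one-sided):
t* = 0.850 (one-sided for 80%)
Upper bound = x̄ + t* · s/√n = 100.0 + 0.850 · 13.7/√44 = 101.76

We are 80% confident that μ ≤ 101.76.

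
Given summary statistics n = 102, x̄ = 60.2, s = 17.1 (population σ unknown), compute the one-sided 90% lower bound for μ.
μ ≥ 58.02

Lower bound (one-sided):
t* = 1.290 (one-sided for 90%)
Lower bound = x̄ - t* · s/√n = 60.2 - 1.290 · 17.1/√102 = 58.02

We are 90% confident that μ ≥ 58.02.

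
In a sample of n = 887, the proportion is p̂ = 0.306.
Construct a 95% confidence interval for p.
(0.276, 0.336)

Proportion CI:
SE = √(p̂(1-p̂)/n) = √(0.306 · 0.694 / 887) = 0.01547

z* = 1.960
Margin = z* · SE = 1.960 · 0.01547 = 0.0303

CI: 0.306 ± 0.0303 = (0.276, 0.336)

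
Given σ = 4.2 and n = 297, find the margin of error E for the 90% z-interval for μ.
Margin of error = 0.40

Margin of error = z* · σ/√n
= 1.645 · 4.2/√297
= 1.645 · 4.2/17.2337
= 0.40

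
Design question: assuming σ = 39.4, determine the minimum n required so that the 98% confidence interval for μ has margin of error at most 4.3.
n ≥ 455

For margin E ≤ 4.3:
n ≥ (z* · σ / E)²
n ≥ (2.326 · 39.4 / 4.3)²
n ≥ 454.23

Minimum n = 455 (rounding up)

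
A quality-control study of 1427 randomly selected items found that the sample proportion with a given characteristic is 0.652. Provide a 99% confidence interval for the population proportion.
(0.620, 0.684)

Proportion CI:
SE = √(p̂(1-p̂)/n) = √(0.652 · 0.348 / 1427) = 0.01261

z* = 2.576
Margin = z* · SE = 2.576 · 0.01261 = 0.0325

CI: 0.652 ± 0.0325 = (0.620, 0.684)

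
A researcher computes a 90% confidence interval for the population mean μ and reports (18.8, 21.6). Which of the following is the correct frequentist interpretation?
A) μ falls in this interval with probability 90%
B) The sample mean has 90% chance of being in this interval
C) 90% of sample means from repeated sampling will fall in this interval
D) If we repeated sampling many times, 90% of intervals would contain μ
D

A) Wrong — μ is fixed; the randomness lives in the interval, not in μ.
B) Wrong — x̄ is observed and sits in the interval by construction.
C) Wrong — coverage applies to intervals containing μ, not to future x̄ values.
D) Correct — this is the frequentist long-run coverage interpretation.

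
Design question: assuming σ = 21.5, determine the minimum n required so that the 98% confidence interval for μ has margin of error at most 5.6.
n ≥ 80

For margin E ≤ 5.6:
n ≥ (z* · σ / E)²
n ≥ (2.326 · 21.5 / 5.6)²
n ≥ 79.75

Minimum n = 80 (rounding up)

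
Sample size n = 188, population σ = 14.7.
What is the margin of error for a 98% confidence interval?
Margin of error = 2.49

Margin of error = z* · σ/√n
= 2.326 · 14.7/√188
= 2.326 · 14.7/13.7113
= 2.49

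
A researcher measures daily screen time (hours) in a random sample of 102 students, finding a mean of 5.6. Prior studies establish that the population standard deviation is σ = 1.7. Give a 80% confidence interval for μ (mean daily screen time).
(5.38, 5.82)

z-interval (σ known):
z* = 1.282 for 80% confidence

Margin of error = z* · σ/√n = 1.282 · 1.7/√102 = 0.22

CI: (5.6 - 0.22, 5.6 + 0.22) = (5.38, 5.82)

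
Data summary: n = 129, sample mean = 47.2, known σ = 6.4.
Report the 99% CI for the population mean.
(45.75, 48.65)

z-interval (σ known):
z* = 2.576 for 99% confidence

Margin of error = z* · σ/√n = 2.576 · 6.4/√129 = 1.45

CI: (47.2 - 1.45, 47.2 + 1.45) = (45.75, 48.65)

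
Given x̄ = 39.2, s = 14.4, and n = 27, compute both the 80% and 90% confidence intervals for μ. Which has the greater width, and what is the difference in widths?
90% CI is wider by 2.17

df = 26
80% CI: t* = 1.315, (35.56, 42.84), width = 2 · t* · s/√n = 7.29
90% CI: t* = 1.706, (34.47, 43.93), width = 2 · t* · s/√n = 9.46

The 90% CI is wider by 9.46 - 7.29 = 2.17.
Higher confidence requires a wider interval.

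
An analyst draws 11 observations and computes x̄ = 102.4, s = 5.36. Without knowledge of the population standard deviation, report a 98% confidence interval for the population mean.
(97.93, 106.87)

t-interval (σ unknown):
df = n - 1 = 10
t* = 2.764 for 98% confidence

Margin of error = t* · s/√n = 2.764 · 5.36/√11 = 4.47

CI: (97.93, 106.87)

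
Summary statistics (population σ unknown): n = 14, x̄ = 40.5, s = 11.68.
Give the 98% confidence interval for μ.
(32.23, 48.77)

t-interval (σ unknown):
df = n - 1 = 13
t* = 2.650 for 98% confidence

Margin of error = t* · s/√n = 2.650 · 11.68/√14 = 8.27

CI: (32.23, 48.77)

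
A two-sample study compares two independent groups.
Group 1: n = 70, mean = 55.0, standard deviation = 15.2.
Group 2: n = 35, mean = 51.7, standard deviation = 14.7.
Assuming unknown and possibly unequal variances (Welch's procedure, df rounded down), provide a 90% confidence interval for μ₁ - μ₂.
(-1.83, 8.43)

Difference: x̄₁ - x̄₂ = 3.30
SE = √(s₁²/n₁ + s₂²/n₂) = √(15.2²/70 + 14.7²/35) = 3.0781
df = 70.19 → 70 (Welch–Satterthwaite, rounded down)
t* = 1.667

CI: 3.30 ± 1.667 · 3.0781 = 3.30 ± 5.13 = (-1.83, 8.43)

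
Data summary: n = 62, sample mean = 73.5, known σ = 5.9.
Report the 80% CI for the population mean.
(72.54, 74.46)

z-interval (σ known):
z* = 1.282 for 80% confidence

Margin of error = z* · σ/√n = 1.282 · 5.9/√62 = 0.96

CI: (73.5 - 0.96, 73.5 + 0.96) = (72.54, 74.46)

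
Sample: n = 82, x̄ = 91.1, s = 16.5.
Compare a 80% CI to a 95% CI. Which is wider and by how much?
95% CI is wider by 2.54

df = 81
80% CI: t* = 1.292, (88.75, 93.45), width = 2 · t* · s/√n = 4.71
95% CI: t* = 1.990, (87.47, 94.73), width = 2 · t* · s/√n = 7.25

The 95% CI is wider by 7.25 - 4.71 = 2.54.
Higher confidence requires a wider interval.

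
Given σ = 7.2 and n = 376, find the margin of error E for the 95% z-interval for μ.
Margin of error = 0.73

Margin of error = z* · σ/√n
= 1.960 · 7.2/√376
= 1.960 · 7.2/19.3907
= 0.73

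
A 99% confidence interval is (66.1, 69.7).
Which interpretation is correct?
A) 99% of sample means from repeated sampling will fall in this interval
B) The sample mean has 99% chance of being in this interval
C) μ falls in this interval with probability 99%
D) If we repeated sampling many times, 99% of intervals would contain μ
D

A) Wrong — coverage applies to intervals containing μ, not to future x̄ values.
B) Wrong — x̄ is observed and sits in the interval by construction.
C) Wrong — μ is fixed; the randomness lives in the interval, not in μ.
D) Correct — this is the frequentist long-run coverage interpretation.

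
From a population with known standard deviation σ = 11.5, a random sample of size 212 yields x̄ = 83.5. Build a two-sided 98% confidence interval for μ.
(81.66, 85.34)

z-interval (σ known):
z* = 2.326 for 98% confidence

Margin of error = z* · σ/√n = 2.326 · 11.5/√212 = 1.84

CI: (83.5 - 1.84, 83.5 + 1.84) = (81.66, 85.34)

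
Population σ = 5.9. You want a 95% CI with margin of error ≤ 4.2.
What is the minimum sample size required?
n ≥ 8

For margin E ≤ 4.2:
n ≥ (z* · σ / E)²
n ≥ (1.960 · 5.9 / 4.2)²
n ≥ 7.58

Minimum n = 8 (rounding up)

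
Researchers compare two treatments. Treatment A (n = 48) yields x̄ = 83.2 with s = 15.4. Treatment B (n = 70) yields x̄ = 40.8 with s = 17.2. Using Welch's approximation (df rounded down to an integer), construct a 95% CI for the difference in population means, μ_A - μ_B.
(36.40, 48.40)

Difference: x̄₁ - x̄₂ = 42.40
SE = √(s₁²/n₁ + s₂²/n₂) = √(15.4²/48 + 17.2²/70) = 3.0277
df = 107.98 → 107 (Welch–Satterthwaite, rounded down)
t* = 1.982

CI: 42.40 ± 1.982 · 3.0277 = 42.40 ± 6.00 = (36.40, 48.40)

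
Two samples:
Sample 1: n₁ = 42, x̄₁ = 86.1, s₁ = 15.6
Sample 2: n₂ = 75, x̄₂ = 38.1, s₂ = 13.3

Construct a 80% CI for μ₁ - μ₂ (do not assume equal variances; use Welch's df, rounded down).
(44.31, 51.69)

Difference: x̄₁ - x̄₂ = 48.00
SE = √(s₁²/n₁ + s₂²/n₂) = √(15.6²/42 + 13.3²/75) = 2.8553
df = 74.35 → 74 (Welch–Satterthwaite, rounded down)
t* = 1.293

CI: 48.00 ± 1.293 · 2.8553 = 48.00 ± 3.69 = (44.31, 51.69)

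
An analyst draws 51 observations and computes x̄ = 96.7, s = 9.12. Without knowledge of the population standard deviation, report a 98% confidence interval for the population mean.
(93.63, 99.77)

t-interval (σ unknown):
df = n - 1 = 50
t* = 2.403 for 98% confidence

Margin of error = t* · s/√n = 2.403 · 9.12/√51 = 3.07

CI: (93.63, 99.77)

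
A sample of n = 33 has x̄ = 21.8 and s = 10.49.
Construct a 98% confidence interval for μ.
(17.33, 26.27)

t-interval (σ unknown):
df = n - 1 = 32
t* = 2.449 for 98% confidence

Margin of error = t* · s/√n = 2.449 · 10.49/√33 = 4.47

CI: (17.33, 26.27)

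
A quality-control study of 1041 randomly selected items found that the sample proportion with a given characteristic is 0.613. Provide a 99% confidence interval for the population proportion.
(0.574, 0.652)

Proportion CI:
SE = √(p̂(1-p̂)/n) = √(0.613 · 0.387 / 1041) = 0.01510

z* = 2.576
Margin = z* · SE = 2.576 · 0.01510 = 0.0389

CI: 0.613 ± 0.0389 = (0.574, 0.652)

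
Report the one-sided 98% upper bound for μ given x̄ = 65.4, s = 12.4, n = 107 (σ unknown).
μ ≤ 67.89

Upper bound (one-sided):
t* = 2.079 (one-sided for 98%)
Upper bound = x̄ + t* · s/√n = 65.4 + 2.079 · 12.4/√107 = 67.89

We are 98% confident that μ ≤ 67.89.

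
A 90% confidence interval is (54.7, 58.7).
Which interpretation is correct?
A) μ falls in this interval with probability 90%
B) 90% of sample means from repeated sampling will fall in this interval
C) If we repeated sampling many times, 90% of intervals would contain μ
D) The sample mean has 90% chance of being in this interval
C

A) Wrong — μ is fixed; the randomness lives in the interval, not in μ.
B) Wrong — coverage applies to intervals containing μ, not to future x̄ values.
C) Correct — this is the frequentist long-run coverage interpretation.
D) Wrong — x̄ is observed and sits in the interval by construction.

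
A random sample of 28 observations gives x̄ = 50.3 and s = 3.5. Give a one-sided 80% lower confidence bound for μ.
μ ≥ 49.73

Lower bound (one-sided):
t* = 0.855 (one-sided for 80%)
Lower bound = x̄ - t* · s/√n = 50.3 - 0.855 · 3.5/√28 = 49.73

We are 80% confident that μ ≥ 49.73.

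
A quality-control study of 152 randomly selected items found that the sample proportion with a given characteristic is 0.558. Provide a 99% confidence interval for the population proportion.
(0.454, 0.662)

Proportion CI:
SE = √(p̂(1-p̂)/n) = √(0.558 · 0.442 / 152) = 0.04028

z* = 2.576
Margin = z* · SE = 2.576 · 0.04028 = 0.1038

CI: 0.558 ± 0.1038 = (0.454, 0.662)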